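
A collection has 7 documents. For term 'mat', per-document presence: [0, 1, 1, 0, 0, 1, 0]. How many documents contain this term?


Checking each document for 'mat':
Doc 1: absent
Doc 2: present
Doc 3: present
Doc 4: absent
Doc 5: absent
Doc 6: present
Doc 7: absent
df = sum of presences = 0 + 1 + 1 + 0 + 0 + 1 + 0 = 3

3


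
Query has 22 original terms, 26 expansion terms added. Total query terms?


Original terms: 22
Expansion terms: 26
Total = 22 + 26 = 48

48


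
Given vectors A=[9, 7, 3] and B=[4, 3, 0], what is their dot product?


Dot product = sum of element-wise products
A[0]*B[0] = 9*4 = 36
A[1]*B[1] = 7*3 = 21
A[2]*B[2] = 3*0 = 0
Sum = 36 + 21 + 0 = 57

57


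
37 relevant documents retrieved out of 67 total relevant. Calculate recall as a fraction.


Recall = retrieved_relevant / total_relevant
= 37 / 67
= 37 / (37 + 30)
= 37/67

37/67


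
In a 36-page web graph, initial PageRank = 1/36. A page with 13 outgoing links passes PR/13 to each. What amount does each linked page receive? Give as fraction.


Initial PR = 1/36 = 1/36
Outlinks = 13
Contribution per link = PR / outlinks
= 1/36 / 13
= 1/468

1/468


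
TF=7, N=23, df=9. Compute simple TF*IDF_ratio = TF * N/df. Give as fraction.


TF * (N/df)
= 7 * (23/9)
= 7 * 23/9
= 161/9

161/9


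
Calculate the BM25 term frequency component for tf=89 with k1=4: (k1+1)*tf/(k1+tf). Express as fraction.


BM25 TF component = (k1+1)*tf / (k1+tf)
k1 = 4, tf = 89
Numerator = (4+1)*89 = 445
Denominator = 4 + 89 = 93
= 445/93 = 445/93

445/93


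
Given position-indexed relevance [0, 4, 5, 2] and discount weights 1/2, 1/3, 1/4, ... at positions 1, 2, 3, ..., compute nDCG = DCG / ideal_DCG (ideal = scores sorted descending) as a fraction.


Position discount weights w_i = 1/(i+1) for i=1..4:
Weights = [1/2, 1/3, 1/4, 1/5]
Actual relevance: [0, 4, 5, 2]
DCG = 0/2 + 4/3 + 5/4 + 2/5 = 179/60
Ideal relevance (sorted desc): [5, 4, 2, 0]
Ideal DCG = 5/2 + 4/3 + 2/4 + 0/5 = 13/3
nDCG = DCG / ideal_DCG = 179/60 / 13/3 = 179/260

179/260


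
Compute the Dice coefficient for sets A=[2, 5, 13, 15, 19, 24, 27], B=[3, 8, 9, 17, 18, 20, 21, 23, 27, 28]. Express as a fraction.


A intersect B = [27]
|A intersect B| = 1
|A| = 7, |B| = 10
Dice = 2*1 / (7+10)
= 2 / 17 = 2/17

2/17


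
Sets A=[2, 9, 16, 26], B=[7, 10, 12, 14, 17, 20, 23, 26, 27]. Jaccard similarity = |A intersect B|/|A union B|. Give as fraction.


A intersect B = [26]
|A intersect B| = 1
A union B = [2, 7, 9, 10, 12, 14, 16, 17, 20, 23, 26, 27]
|A union B| = 12
Jaccard = 1/12 = 1/12

1/12


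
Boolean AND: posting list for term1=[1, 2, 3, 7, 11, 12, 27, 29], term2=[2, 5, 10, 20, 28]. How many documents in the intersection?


Boolean AND: find intersection of posting lists
term1 docs: [1, 2, 3, 7, 11, 12, 27, 29]
term2 docs: [2, 5, 10, 20, 28]
Intersection: [2]
|intersection| = 1

1


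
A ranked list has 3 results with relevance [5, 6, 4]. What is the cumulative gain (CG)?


Cumulative Gain = sum of relevance scores
Position 1: rel=5, running sum=5
Position 2: rel=6, running sum=11
Position 3: rel=4, running sum=15
CG = 15

15


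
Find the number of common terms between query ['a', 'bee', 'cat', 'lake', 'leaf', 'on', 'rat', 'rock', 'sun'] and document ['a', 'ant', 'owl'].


Query terms: ['a', 'bee', 'cat', 'lake', 'leaf', 'on', 'rat', 'rock', 'sun']
Document terms: ['a', 'ant', 'owl']
Common terms: ['a']
Overlap count = 1

1


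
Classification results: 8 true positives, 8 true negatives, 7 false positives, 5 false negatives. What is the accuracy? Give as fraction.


Accuracy = (TP + TN) / (TP + TN + FP + FN)
TP + TN = 8 + 8 = 16
Total = 8 + 8 + 7 + 5 = 28
Accuracy = 16 / 28 = 4/7

4/7


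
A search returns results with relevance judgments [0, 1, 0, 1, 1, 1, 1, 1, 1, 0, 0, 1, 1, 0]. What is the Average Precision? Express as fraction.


Computing P@k for each relevant position:
Position 1: not relevant
Position 2: relevant, P@2 = 1/2 = 1/2
Position 3: not relevant
Position 4: relevant, P@4 = 2/4 = 1/2
Position 5: relevant, P@5 = 3/5 = 3/5
Position 6: relevant, P@6 = 4/6 = 2/3
Position 7: relevant, P@7 = 5/7 = 5/7
Position 8: relevant, P@8 = 6/8 = 3/4
Position 9: relevant, P@9 = 7/9 = 7/9
Position 10: not relevant
Position 11: not relevant
Position 12: relevant, P@12 = 8/12 = 2/3
Position 13: relevant, P@13 = 9/13 = 9/13
Position 14: not relevant
Sum of P@k = 1/2 + 1/2 + 3/5 + 2/3 + 5/7 + 3/4 + 7/9 + 2/3 + 9/13 = 96113/16380
AP = 96113/16380 / 9 = 96113/147420

96113/147420


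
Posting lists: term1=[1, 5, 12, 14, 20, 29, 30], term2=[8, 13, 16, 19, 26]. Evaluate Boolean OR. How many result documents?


Boolean OR: find union of posting lists
term1 docs: [1, 5, 12, 14, 20, 29, 30]
term2 docs: [8, 13, 16, 19, 26]
Union: [1, 5, 8, 12, 13, 14, 16, 19, 20, 26, 29, 30]
|union| = 12

12


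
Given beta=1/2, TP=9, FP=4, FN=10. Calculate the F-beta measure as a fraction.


P = TP/(TP+FP) = 9/13 = 9/13
R = TP/(TP+FN) = 9/19 = 9/19
beta^2 = 1/2^2 = 1/4
(1 + beta^2) = 5/4
Numerator = (1+beta^2)*P*R = 405/988
Denominator = beta^2*P + R = 9/52 + 9/19 = 639/988
F_beta = 45/71

45/71


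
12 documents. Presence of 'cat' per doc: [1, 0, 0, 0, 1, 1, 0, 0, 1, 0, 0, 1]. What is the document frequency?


Checking each document for 'cat':
Doc 1: present
Doc 2: absent
Doc 3: absent
Doc 4: absent
Doc 5: present
Doc 6: present
Doc 7: absent
Doc 8: absent
Doc 9: present
Doc 10: absent
Doc 11: absent
Doc 12: present
df = sum of presences = 1 + 0 + 0 + 0 + 1 + 1 + 0 + 0 + 1 + 0 + 0 + 1 = 5

5


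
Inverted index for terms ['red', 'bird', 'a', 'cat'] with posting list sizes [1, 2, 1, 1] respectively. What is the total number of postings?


Summing posting list sizes:
'red': 1 postings
'bird': 2 postings
'a': 1 postings
'cat': 1 postings
Total = 1 + 2 + 1 + 1 = 5

5


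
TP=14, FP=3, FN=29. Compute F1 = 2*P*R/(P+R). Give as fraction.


F1 = 2 * P * R / (P + R)
P = TP/(TP+FP) = 14/17 = 14/17
R = TP/(TP+FN) = 14/43 = 14/43
2 * P * R = 2 * 14/17 * 14/43 = 392/731
P + R = 14/17 + 14/43 = 840/731
F1 = 392/731 / 840/731 = 7/15

7/15


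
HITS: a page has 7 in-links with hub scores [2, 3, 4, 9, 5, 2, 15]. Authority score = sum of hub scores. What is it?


Authority = sum of hub scores of in-linkers
In-link 1: hub score = 2
In-link 2: hub score = 3
In-link 3: hub score = 4
In-link 4: hub score = 9
In-link 5: hub score = 5
In-link 6: hub score = 2
In-link 7: hub score = 15
Authority = 2 + 3 + 4 + 9 + 5 + 2 + 15 = 40

40


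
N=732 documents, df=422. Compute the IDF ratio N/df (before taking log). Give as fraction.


IDF ratio = N / df
= 732 / 422
= 366/211

366/211


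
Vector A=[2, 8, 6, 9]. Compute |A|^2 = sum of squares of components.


|A|^2 = sum of squared components
A[0]^2 = 2^2 = 4
A[1]^2 = 8^2 = 64
A[2]^2 = 6^2 = 36
A[3]^2 = 9^2 = 81
Sum = 4 + 64 + 36 + 81 = 185

185


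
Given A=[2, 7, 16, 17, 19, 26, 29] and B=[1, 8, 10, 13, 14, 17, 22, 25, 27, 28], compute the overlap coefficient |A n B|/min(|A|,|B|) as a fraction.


A intersect B = [17]
|A intersect B| = 1
min(|A|, |B|) = min(7, 10) = 7
Overlap = 1 / 7 = 1/7

1/7


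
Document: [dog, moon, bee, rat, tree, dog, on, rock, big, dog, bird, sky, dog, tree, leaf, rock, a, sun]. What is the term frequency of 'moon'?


Document has 18 words
Scanning for 'moon':
Found at positions: [1]
Count = 1

1


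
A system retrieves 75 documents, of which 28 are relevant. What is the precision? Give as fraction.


Precision = relevant_retrieved / total_retrieved
= 28 / 75
= 28 / (28 + 47)
= 28/75

28/75


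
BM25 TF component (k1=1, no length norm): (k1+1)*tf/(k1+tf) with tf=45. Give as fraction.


BM25 TF component = (k1+1)*tf / (k1+tf)
k1 = 1, tf = 45
Numerator = (1+1)*45 = 90
Denominator = 1 + 45 = 46
= 90/46 = 45/23

45/23


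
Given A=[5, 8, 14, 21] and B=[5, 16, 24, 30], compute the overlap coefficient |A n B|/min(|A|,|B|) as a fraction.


A intersect B = [5]
|A intersect B| = 1
min(|A|, |B|) = min(4, 4) = 4
Overlap = 1 / 4 = 1/4

1/4


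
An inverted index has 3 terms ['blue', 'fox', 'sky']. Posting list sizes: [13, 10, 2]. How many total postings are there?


Summing posting list sizes:
'blue': 13 postings
'fox': 10 postings
'sky': 2 postings
Total = 13 + 10 + 2 = 25

25


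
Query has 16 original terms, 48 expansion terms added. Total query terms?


Original terms: 16
Expansion terms: 48
Total = 16 + 48 = 64

64


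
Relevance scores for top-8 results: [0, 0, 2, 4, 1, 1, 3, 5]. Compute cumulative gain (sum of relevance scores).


Cumulative Gain = sum of relevance scores
Position 1: rel=0, running sum=0
Position 2: rel=0, running sum=0
Position 3: rel=2, running sum=2
Position 4: rel=4, running sum=6
Position 5: rel=1, running sum=7
Position 6: rel=1, running sum=8
Position 7: rel=3, running sum=11
Position 8: rel=5, running sum=16
CG = 16

16


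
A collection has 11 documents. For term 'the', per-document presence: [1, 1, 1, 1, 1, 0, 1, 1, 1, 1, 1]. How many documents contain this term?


Checking each document for 'the':
Doc 1: present
Doc 2: present
Doc 3: present
Doc 4: present
Doc 5: present
Doc 6: absent
Doc 7: present
Doc 8: present
Doc 9: present
Doc 10: present
Doc 11: present
df = sum of presences = 1 + 1 + 1 + 1 + 1 + 0 + 1 + 1 + 1 + 1 + 1 = 10

10


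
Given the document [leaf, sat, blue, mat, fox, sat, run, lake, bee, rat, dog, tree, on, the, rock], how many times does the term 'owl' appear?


Document has 15 words
Scanning for 'owl':
Term not found in document
Count = 0

0


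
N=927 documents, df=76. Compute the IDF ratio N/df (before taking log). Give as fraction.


IDF ratio = N / df
= 927 / 76
= 927/76

927/76


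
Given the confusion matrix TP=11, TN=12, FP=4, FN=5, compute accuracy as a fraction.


Accuracy = (TP + TN) / (TP + TN + FP + FN)
TP + TN = 11 + 12 = 23
Total = 11 + 12 + 4 + 5 = 32
Accuracy = 23 / 32 = 23/32

23/32


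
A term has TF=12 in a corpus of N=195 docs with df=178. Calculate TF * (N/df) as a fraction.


TF * (N/df)
= 12 * (195/178)
= 12 * 195/178
= 1170/89

1170/89


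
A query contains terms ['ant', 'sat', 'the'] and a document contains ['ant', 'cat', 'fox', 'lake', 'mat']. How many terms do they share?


Query terms: ['ant', 'sat', 'the']
Document terms: ['ant', 'cat', 'fox', 'lake', 'mat']
Common terms: ['ant']
Overlap count = 1

1


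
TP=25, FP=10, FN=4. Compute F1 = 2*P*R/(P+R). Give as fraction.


F1 = 2 * P * R / (P + R)
P = TP/(TP+FP) = 25/35 = 5/7
R = TP/(TP+FN) = 25/29 = 25/29
2 * P * R = 2 * 5/7 * 25/29 = 250/203
P + R = 5/7 + 25/29 = 320/203
F1 = 250/203 / 320/203 = 25/32

25/32


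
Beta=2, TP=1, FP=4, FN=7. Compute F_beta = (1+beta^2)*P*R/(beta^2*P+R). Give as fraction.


P = TP/(TP+FP) = 1/5 = 1/5
R = TP/(TP+FN) = 1/8 = 1/8
beta^2 = 2^2 = 4
(1 + beta^2) = 5
Numerator = (1+beta^2)*P*R = 1/8
Denominator = beta^2*P + R = 4/5 + 1/8 = 37/40
F_beta = 5/37

5/37


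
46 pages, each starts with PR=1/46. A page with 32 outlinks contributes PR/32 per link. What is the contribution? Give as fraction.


Initial PR = 1/46 = 1/46
Outlinks = 32
Contribution per link = PR / outlinks
= 1/46 / 32
= 1/1472

1/1472


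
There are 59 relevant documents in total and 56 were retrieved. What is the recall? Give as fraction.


Recall = retrieved_relevant / total_relevant
= 56 / 59
= 56 / (56 + 3)
= 56/59

56/59


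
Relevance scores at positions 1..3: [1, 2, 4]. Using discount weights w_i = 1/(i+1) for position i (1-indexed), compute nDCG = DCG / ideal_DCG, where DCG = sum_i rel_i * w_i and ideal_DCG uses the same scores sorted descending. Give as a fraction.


Position discount weights w_i = 1/(i+1) for i=1..3:
Weights = [1/2, 1/3, 1/4]
Actual relevance: [1, 2, 4]
DCG = 1/2 + 2/3 + 4/4 = 13/6
Ideal relevance (sorted desc): [4, 2, 1]
Ideal DCG = 4/2 + 2/3 + 1/4 = 35/12
nDCG = DCG / ideal_DCG = 13/6 / 35/12 = 26/35

26/35


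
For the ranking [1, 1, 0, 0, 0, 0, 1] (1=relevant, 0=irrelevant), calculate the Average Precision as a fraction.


Computing P@k for each relevant position:
Position 1: relevant, P@1 = 1/1 = 1
Position 2: relevant, P@2 = 2/2 = 1
Position 3: not relevant
Position 4: not relevant
Position 5: not relevant
Position 6: not relevant
Position 7: relevant, P@7 = 3/7 = 3/7
Sum of P@k = 1 + 1 + 3/7 = 17/7
AP = 17/7 / 3 = 17/21

17/21


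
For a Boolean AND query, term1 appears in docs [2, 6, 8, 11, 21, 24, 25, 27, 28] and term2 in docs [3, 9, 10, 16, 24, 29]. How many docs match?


Boolean AND: find intersection of posting lists
term1 docs: [2, 6, 8, 11, 21, 24, 25, 27, 28]
term2 docs: [3, 9, 10, 16, 24, 29]
Intersection: [24]
|intersection| = 1

1


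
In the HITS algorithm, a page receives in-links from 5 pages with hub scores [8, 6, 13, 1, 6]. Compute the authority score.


Authority = sum of hub scores of in-linkers
In-link 1: hub score = 8
In-link 2: hub score = 6
In-link 3: hub score = 13
In-link 4: hub score = 1
In-link 5: hub score = 6
Authority = 8 + 6 + 13 + 1 + 6 = 34

34


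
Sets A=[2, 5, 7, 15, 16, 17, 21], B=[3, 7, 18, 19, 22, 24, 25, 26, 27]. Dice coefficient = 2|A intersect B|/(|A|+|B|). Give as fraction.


A intersect B = [7]
|A intersect B| = 1
|A| = 7, |B| = 9
Dice = 2*1 / (7+9)
= 2 / 16 = 1/8

1/8


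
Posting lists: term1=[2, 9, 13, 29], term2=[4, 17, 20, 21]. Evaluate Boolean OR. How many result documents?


Boolean OR: find union of posting lists
term1 docs: [2, 9, 13, 29]
term2 docs: [4, 17, 20, 21]
Union: [2, 4, 9, 13, 17, 20, 21, 29]
|union| = 8

8


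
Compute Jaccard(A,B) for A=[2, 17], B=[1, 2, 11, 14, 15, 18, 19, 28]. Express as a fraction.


A intersect B = [2]
|A intersect B| = 1
A union B = [1, 2, 11, 14, 15, 17, 18, 19, 28]
|A union B| = 9
Jaccard = 1/9 = 1/9

1/9


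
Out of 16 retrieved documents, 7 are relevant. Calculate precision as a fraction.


Precision = relevant_retrieved / total_retrieved
= 7 / 16
= 7 / (7 + 9)
= 7/16

7/16


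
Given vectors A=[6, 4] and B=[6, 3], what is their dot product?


Dot product = sum of element-wise products
A[0]*B[0] = 6*6 = 36
A[1]*B[1] = 4*3 = 12
Sum = 36 + 12 = 48

48


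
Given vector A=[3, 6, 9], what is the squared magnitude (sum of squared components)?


|A|^2 = sum of squared components
A[0]^2 = 3^2 = 9
A[1]^2 = 6^2 = 36
A[2]^2 = 9^2 = 81
Sum = 9 + 36 + 81 = 126

126


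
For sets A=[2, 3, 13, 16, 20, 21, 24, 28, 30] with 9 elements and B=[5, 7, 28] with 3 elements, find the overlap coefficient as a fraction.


A intersect B = [28]
|A intersect B| = 1
min(|A|, |B|) = min(9, 3) = 3
Overlap = 1 / 3 = 1/3

1/3


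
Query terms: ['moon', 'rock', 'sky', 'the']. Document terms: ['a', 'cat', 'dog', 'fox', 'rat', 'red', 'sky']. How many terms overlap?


Query terms: ['moon', 'rock', 'sky', 'the']
Document terms: ['a', 'cat', 'dog', 'fox', 'rat', 'red', 'sky']
Common terms: ['sky']
Overlap count = 1

1


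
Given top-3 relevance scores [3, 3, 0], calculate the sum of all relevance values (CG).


Cumulative Gain = sum of relevance scores
Position 1: rel=3, running sum=3
Position 2: rel=3, running sum=6
Position 3: rel=0, running sum=6
CG = 6

6


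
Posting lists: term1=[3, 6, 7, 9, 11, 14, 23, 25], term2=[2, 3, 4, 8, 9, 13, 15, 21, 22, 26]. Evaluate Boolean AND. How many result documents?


Boolean AND: find intersection of posting lists
term1 docs: [3, 6, 7, 9, 11, 14, 23, 25]
term2 docs: [2, 3, 4, 8, 9, 13, 15, 21, 22, 26]
Intersection: [3, 9]
|intersection| = 2

2


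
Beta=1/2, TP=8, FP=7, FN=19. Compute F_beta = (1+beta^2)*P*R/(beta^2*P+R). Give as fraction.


P = TP/(TP+FP) = 8/15 = 8/15
R = TP/(TP+FN) = 8/27 = 8/27
beta^2 = 1/2^2 = 1/4
(1 + beta^2) = 5/4
Numerator = (1+beta^2)*P*R = 16/81
Denominator = beta^2*P + R = 2/15 + 8/27 = 58/135
F_beta = 40/87

40/87


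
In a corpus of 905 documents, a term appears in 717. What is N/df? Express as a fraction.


IDF ratio = N / df
= 905 / 717
= 905/717

905/717


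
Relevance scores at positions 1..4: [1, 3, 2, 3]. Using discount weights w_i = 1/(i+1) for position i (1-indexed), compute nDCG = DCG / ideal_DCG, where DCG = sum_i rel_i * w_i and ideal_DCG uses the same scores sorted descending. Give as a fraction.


Position discount weights w_i = 1/(i+1) for i=1..4:
Weights = [1/2, 1/3, 1/4, 1/5]
Actual relevance: [1, 3, 2, 3]
DCG = 1/2 + 3/3 + 2/4 + 3/5 = 13/5
Ideal relevance (sorted desc): [3, 3, 2, 1]
Ideal DCG = 3/2 + 3/3 + 2/4 + 1/5 = 16/5
nDCG = DCG / ideal_DCG = 13/5 / 16/5 = 13/16

13/16


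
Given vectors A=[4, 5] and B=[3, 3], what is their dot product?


Dot product = sum of element-wise products
A[0]*B[0] = 4*3 = 12
A[1]*B[1] = 5*3 = 15
Sum = 12 + 15 = 27

27


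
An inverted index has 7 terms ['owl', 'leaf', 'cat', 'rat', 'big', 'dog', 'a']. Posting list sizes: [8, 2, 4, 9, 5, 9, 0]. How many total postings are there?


Summing posting list sizes:
'owl': 8 postings
'leaf': 2 postings
'cat': 4 postings
'rat': 9 postings
'big': 5 postings
'dog': 9 postings
'a': 0 postings
Total = 8 + 2 + 4 + 9 + 5 + 9 + 0 = 37

37


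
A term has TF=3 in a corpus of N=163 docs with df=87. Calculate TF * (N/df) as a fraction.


TF * (N/df)
= 3 * (163/87)
= 3 * 163/87
= 163/29

163/29


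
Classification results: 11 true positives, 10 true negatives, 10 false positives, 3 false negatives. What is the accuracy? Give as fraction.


Accuracy = (TP + TN) / (TP + TN + FP + FN)
TP + TN = 11 + 10 = 21
Total = 11 + 10 + 10 + 3 = 34
Accuracy = 21 / 34 = 21/34

21/34


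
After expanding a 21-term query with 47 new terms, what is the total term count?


Original terms: 21
Expansion terms: 47
Total = 21 + 47 = 68

68


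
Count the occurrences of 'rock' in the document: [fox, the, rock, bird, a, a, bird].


Document has 7 words
Scanning for 'rock':
Found at positions: [2]
Count = 1

1


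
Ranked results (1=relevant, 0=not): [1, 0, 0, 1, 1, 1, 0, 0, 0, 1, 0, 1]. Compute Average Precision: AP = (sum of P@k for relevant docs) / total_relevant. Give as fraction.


Computing P@k for each relevant position:
Position 1: relevant, P@1 = 1/1 = 1
Position 2: not relevant
Position 3: not relevant
Position 4: relevant, P@4 = 2/4 = 1/2
Position 5: relevant, P@5 = 3/5 = 3/5
Position 6: relevant, P@6 = 4/6 = 2/3
Position 7: not relevant
Position 8: not relevant
Position 9: not relevant
Position 10: relevant, P@10 = 5/10 = 1/2
Position 11: not relevant
Position 12: relevant, P@12 = 6/12 = 1/2
Sum of P@k = 1 + 1/2 + 3/5 + 2/3 + 1/2 + 1/2 = 113/30
AP = 113/30 / 6 = 113/180

113/180


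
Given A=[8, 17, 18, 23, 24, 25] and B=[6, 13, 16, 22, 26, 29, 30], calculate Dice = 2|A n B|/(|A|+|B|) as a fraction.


A intersect B = []
|A intersect B| = 0
|A| = 6, |B| = 7
Dice = 2*0 / (6+7)
= 0 / 13 = 0

0


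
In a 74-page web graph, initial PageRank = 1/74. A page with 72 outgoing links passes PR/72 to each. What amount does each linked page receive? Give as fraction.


Initial PR = 1/74 = 1/74
Outlinks = 72
Contribution per link = PR / outlinks
= 1/74 / 72
= 1/5328

1/5328


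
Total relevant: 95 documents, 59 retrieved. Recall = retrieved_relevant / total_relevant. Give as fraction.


Recall = retrieved_relevant / total_relevant
= 59 / 95
= 59 / (59 + 36)
= 59/95

59/95


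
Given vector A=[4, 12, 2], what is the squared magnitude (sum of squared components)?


|A|^2 = sum of squared components
A[0]^2 = 4^2 = 16
A[1]^2 = 12^2 = 144
A[2]^2 = 2^2 = 4
Sum = 16 + 144 + 4 = 164

164


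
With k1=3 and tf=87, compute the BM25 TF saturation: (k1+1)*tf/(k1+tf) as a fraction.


BM25 TF component = (k1+1)*tf / (k1+tf)
k1 = 3, tf = 87
Numerator = (3+1)*87 = 348
Denominator = 3 + 87 = 90
= 348/90 = 58/15

58/15


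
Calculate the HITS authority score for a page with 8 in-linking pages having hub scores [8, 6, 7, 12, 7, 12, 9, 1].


Authority = sum of hub scores of in-linkers
In-link 1: hub score = 8
In-link 2: hub score = 6
In-link 3: hub score = 7
In-link 4: hub score = 12
In-link 5: hub score = 7
In-link 6: hub score = 12
In-link 7: hub score = 9
In-link 8: hub score = 1
Authority = 8 + 6 + 7 + 12 + 7 + 12 + 9 + 1 = 62

62


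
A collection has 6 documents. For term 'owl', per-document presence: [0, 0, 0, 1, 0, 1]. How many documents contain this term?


Checking each document for 'owl':
Doc 1: absent
Doc 2: absent
Doc 3: absent
Doc 4: present
Doc 5: absent
Doc 6: present
df = sum of presences = 0 + 0 + 0 + 1 + 0 + 1 = 2

2


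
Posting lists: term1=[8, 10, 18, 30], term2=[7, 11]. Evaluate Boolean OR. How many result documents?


Boolean OR: find union of posting lists
term1 docs: [8, 10, 18, 30]
term2 docs: [7, 11]
Union: [7, 8, 10, 11, 18, 30]
|union| = 6

6


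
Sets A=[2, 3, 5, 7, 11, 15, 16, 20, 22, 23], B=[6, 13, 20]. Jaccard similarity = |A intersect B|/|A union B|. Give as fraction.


A intersect B = [20]
|A intersect B| = 1
A union B = [2, 3, 5, 6, 7, 11, 13, 15, 16, 20, 22, 23]
|A union B| = 12
Jaccard = 1/12 = 1/12

1/12


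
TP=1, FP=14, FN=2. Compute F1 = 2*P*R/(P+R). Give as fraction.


F1 = 2 * P * R / (P + R)
P = TP/(TP+FP) = 1/15 = 1/15
R = TP/(TP+FN) = 1/3 = 1/3
2 * P * R = 2 * 1/15 * 1/3 = 2/45
P + R = 1/15 + 1/3 = 2/5
F1 = 2/45 / 2/5 = 1/9

1/9


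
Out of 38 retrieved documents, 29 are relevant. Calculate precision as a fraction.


Precision = relevant_retrieved / total_retrieved
= 29 / 38
= 29 / (29 + 9)
= 29/38

29/38


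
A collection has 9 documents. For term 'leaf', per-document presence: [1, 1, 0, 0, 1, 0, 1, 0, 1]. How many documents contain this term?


Checking each document for 'leaf':
Doc 1: present
Doc 2: present
Doc 3: absent
Doc 4: absent
Doc 5: present
Doc 6: absent
Doc 7: present
Doc 8: absent
Doc 9: present
df = sum of presences = 1 + 1 + 0 + 0 + 1 + 0 + 1 + 0 + 1 = 5

5


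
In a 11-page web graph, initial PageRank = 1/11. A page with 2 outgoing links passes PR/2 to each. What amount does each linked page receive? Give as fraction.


Initial PR = 1/11 = 1/11
Outlinks = 2
Contribution per link = PR / outlinks
= 1/11 / 2
= 1/22

1/22


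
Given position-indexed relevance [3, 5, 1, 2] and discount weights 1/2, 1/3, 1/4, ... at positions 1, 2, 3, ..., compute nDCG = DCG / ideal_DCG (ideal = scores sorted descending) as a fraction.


Position discount weights w_i = 1/(i+1) for i=1..4:
Weights = [1/2, 1/3, 1/4, 1/5]
Actual relevance: [3, 5, 1, 2]
DCG = 3/2 + 5/3 + 1/4 + 2/5 = 229/60
Ideal relevance (sorted desc): [5, 3, 2, 1]
Ideal DCG = 5/2 + 3/3 + 2/4 + 1/5 = 21/5
nDCG = DCG / ideal_DCG = 229/60 / 21/5 = 229/252

229/252


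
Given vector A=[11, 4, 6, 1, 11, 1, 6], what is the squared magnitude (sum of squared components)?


|A|^2 = sum of squared components
A[0]^2 = 11^2 = 121
A[1]^2 = 4^2 = 16
A[2]^2 = 6^2 = 36
A[3]^2 = 1^2 = 1
A[4]^2 = 11^2 = 121
A[5]^2 = 1^2 = 1
A[6]^2 = 6^2 = 36
Sum = 121 + 16 + 36 + 1 + 121 + 1 + 36 = 332

332


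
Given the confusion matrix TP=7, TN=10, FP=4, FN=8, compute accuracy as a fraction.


Accuracy = (TP + TN) / (TP + TN + FP + FN)
TP + TN = 7 + 10 = 17
Total = 7 + 10 + 4 + 8 = 29
Accuracy = 17 / 29 = 17/29

17/29


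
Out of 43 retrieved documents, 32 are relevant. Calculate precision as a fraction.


Precision = relevant_retrieved / total_retrieved
= 32 / 43
= 32 / (32 + 11)
= 32/43

32/43


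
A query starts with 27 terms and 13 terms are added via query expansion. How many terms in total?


Original terms: 27
Expansion terms: 13
Total = 27 + 13 = 40

40


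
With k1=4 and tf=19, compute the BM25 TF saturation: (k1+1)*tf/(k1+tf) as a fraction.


BM25 TF component = (k1+1)*tf / (k1+tf)
k1 = 4, tf = 19
Numerator = (4+1)*19 = 95
Denominator = 4 + 19 = 23
= 95/23 = 95/23

95/23


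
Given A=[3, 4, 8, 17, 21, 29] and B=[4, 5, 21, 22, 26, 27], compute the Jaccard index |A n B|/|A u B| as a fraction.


A intersect B = [4, 21]
|A intersect B| = 2
A union B = [3, 4, 5, 8, 17, 21, 22, 26, 27, 29]
|A union B| = 10
Jaccard = 2/10 = 1/5

1/5


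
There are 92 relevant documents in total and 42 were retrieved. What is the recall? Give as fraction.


Recall = retrieved_relevant / total_relevant
= 42 / 92
= 42 / (42 + 50)
= 21/46

21/46


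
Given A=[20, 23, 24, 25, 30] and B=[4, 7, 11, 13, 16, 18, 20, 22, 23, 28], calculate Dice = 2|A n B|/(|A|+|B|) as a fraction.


A intersect B = [20, 23]
|A intersect B| = 2
|A| = 5, |B| = 10
Dice = 2*2 / (5+10)
= 4 / 15 = 4/15

4/15


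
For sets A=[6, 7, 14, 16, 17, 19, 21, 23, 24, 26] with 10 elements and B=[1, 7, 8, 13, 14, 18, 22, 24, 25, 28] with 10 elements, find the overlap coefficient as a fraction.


A intersect B = [7, 14, 24]
|A intersect B| = 3
min(|A|, |B|) = min(10, 10) = 10
Overlap = 3 / 10 = 3/10

3/10


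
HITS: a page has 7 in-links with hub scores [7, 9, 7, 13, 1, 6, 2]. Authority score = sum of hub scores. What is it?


Authority = sum of hub scores of in-linkers
In-link 1: hub score = 7
In-link 2: hub score = 9
In-link 3: hub score = 7
In-link 4: hub score = 13
In-link 5: hub score = 1
In-link 6: hub score = 6
In-link 7: hub score = 2
Authority = 7 + 9 + 7 + 13 + 1 + 6 + 2 = 45

45


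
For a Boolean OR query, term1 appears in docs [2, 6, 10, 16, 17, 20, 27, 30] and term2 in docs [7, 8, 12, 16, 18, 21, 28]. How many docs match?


Boolean OR: find union of posting lists
term1 docs: [2, 6, 10, 16, 17, 20, 27, 30]
term2 docs: [7, 8, 12, 16, 18, 21, 28]
Union: [2, 6, 7, 8, 10, 12, 16, 17, 18, 20, 21, 27, 28, 30]
|union| = 14

14


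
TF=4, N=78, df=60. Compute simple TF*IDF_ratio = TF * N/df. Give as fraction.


TF * (N/df)
= 4 * (78/60)
= 4 * 13/10
= 26/5

26/5


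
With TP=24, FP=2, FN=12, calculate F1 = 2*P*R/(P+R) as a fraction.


F1 = 2 * P * R / (P + R)
P = TP/(TP+FP) = 24/26 = 12/13
R = TP/(TP+FN) = 24/36 = 2/3
2 * P * R = 2 * 12/13 * 2/3 = 16/13
P + R = 12/13 + 2/3 = 62/39
F1 = 16/13 / 62/39 = 24/31

24/31


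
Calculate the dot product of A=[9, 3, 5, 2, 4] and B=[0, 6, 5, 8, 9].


Dot product = sum of element-wise products
A[0]*B[0] = 9*0 = 0
A[1]*B[1] = 3*6 = 18
A[2]*B[2] = 5*5 = 25
A[3]*B[3] = 2*8 = 16
A[4]*B[4] = 4*9 = 36
Sum = 0 + 18 + 25 + 16 + 36 = 95

95


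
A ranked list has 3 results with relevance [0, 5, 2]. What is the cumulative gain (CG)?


Cumulative Gain = sum of relevance scores
Position 1: rel=0, running sum=0
Position 2: rel=5, running sum=5
Position 3: rel=2, running sum=7
CG = 7

7


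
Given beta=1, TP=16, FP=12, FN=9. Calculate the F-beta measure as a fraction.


P = TP/(TP+FP) = 16/28 = 4/7
R = TP/(TP+FN) = 16/25 = 16/25
beta^2 = 1^2 = 1
(1 + beta^2) = 2
Numerator = (1+beta^2)*P*R = 128/175
Denominator = beta^2*P + R = 4/7 + 16/25 = 212/175
F_beta = 32/53

32/53


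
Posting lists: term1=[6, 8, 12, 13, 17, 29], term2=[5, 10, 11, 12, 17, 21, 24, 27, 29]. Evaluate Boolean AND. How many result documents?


Boolean AND: find intersection of posting lists
term1 docs: [6, 8, 12, 13, 17, 29]
term2 docs: [5, 10, 11, 12, 17, 21, 24, 27, 29]
Intersection: [12, 17, 29]
|intersection| = 3

3


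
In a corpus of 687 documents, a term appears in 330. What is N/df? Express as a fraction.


IDF ratio = N / df
= 687 / 330
= 229/110

229/110


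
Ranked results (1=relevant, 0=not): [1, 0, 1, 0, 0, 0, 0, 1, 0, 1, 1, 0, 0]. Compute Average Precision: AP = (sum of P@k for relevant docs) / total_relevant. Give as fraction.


Computing P@k for each relevant position:
Position 1: relevant, P@1 = 1/1 = 1
Position 2: not relevant
Position 3: relevant, P@3 = 2/3 = 2/3
Position 4: not relevant
Position 5: not relevant
Position 6: not relevant
Position 7: not relevant
Position 8: relevant, P@8 = 3/8 = 3/8
Position 9: not relevant
Position 10: relevant, P@10 = 4/10 = 2/5
Position 11: relevant, P@11 = 5/11 = 5/11
Position 12: not relevant
Position 13: not relevant
Sum of P@k = 1 + 2/3 + 3/8 + 2/5 + 5/11 = 3823/1320
AP = 3823/1320 / 5 = 3823/6600

3823/6600


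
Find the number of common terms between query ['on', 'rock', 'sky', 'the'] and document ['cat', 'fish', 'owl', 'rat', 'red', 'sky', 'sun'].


Query terms: ['on', 'rock', 'sky', 'the']
Document terms: ['cat', 'fish', 'owl', 'rat', 'red', 'sky', 'sun']
Common terms: ['sky']
Overlap count = 1

1


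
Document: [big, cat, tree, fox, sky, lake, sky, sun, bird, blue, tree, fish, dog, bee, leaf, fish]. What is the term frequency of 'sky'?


Document has 16 words
Scanning for 'sky':
Found at positions: [4, 6]
Count = 2

2


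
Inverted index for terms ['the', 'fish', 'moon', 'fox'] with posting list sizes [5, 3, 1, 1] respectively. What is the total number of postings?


Summing posting list sizes:
'the': 5 postings
'fish': 3 postings
'moon': 1 postings
'fox': 1 postings
Total = 5 + 3 + 1 + 1 = 10

10


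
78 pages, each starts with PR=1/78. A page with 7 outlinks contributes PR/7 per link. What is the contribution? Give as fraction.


Initial PR = 1/78 = 1/78
Outlinks = 7
Contribution per link = PR / outlinks
= 1/78 / 7
= 1/546

1/546


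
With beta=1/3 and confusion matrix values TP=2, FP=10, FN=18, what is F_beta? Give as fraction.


P = TP/(TP+FP) = 2/12 = 1/6
R = TP/(TP+FN) = 2/20 = 1/10
beta^2 = 1/3^2 = 1/9
(1 + beta^2) = 10/9
Numerator = (1+beta^2)*P*R = 1/54
Denominator = beta^2*P + R = 1/54 + 1/10 = 16/135
F_beta = 5/32

5/32


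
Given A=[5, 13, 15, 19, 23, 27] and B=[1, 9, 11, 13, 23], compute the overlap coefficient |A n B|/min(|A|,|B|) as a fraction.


A intersect B = [13, 23]
|A intersect B| = 2
min(|A|, |B|) = min(6, 5) = 5
Overlap = 2 / 5 = 2/5

2/5


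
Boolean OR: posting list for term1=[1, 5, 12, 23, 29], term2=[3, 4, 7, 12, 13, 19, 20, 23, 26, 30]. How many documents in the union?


Boolean OR: find union of posting lists
term1 docs: [1, 5, 12, 23, 29]
term2 docs: [3, 4, 7, 12, 13, 19, 20, 23, 26, 30]
Union: [1, 3, 4, 5, 7, 12, 13, 19, 20, 23, 26, 29, 30]
|union| = 13

13


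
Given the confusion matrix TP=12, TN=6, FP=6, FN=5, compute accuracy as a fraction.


Accuracy = (TP + TN) / (TP + TN + FP + FN)
TP + TN = 12 + 6 = 18
Total = 12 + 6 + 6 + 5 = 29
Accuracy = 18 / 29 = 18/29

18/29


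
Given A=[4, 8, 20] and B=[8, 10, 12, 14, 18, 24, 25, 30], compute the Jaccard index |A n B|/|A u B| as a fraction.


A intersect B = [8]
|A intersect B| = 1
A union B = [4, 8, 10, 12, 14, 18, 20, 24, 25, 30]
|A union B| = 10
Jaccard = 1/10 = 1/10

1/10


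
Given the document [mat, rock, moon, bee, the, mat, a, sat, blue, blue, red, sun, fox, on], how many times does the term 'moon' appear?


Document has 14 words
Scanning for 'moon':
Found at positions: [2]
Count = 1

1


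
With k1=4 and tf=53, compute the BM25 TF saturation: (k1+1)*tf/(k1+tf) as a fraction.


BM25 TF component = (k1+1)*tf / (k1+tf)
k1 = 4, tf = 53
Numerator = (4+1)*53 = 265
Denominator = 4 + 53 = 57
= 265/57 = 265/57

265/57


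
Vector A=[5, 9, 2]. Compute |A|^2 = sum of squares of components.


|A|^2 = sum of squared components
A[0]^2 = 5^2 = 25
A[1]^2 = 9^2 = 81
A[2]^2 = 2^2 = 4
Sum = 25 + 81 + 4 = 110

110


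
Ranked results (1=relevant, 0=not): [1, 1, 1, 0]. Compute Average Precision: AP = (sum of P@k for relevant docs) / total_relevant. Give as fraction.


Computing P@k for each relevant position:
Position 1: relevant, P@1 = 1/1 = 1
Position 2: relevant, P@2 = 2/2 = 1
Position 3: relevant, P@3 = 3/3 = 1
Position 4: not relevant
Sum of P@k = 1 + 1 + 1 = 3
AP = 3 / 3 = 1

1


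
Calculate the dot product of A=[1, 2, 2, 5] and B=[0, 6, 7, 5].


Dot product = sum of element-wise products
A[0]*B[0] = 1*0 = 0
A[1]*B[1] = 2*6 = 12
A[2]*B[2] = 2*7 = 14
A[3]*B[3] = 5*5 = 25
Sum = 0 + 12 + 14 + 25 = 51

51


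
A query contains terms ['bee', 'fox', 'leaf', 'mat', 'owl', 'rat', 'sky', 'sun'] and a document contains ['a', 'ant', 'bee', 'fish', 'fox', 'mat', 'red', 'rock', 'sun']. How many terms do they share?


Query terms: ['bee', 'fox', 'leaf', 'mat', 'owl', 'rat', 'sky', 'sun']
Document terms: ['a', 'ant', 'bee', 'fish', 'fox', 'mat', 'red', 'rock', 'sun']
Common terms: ['bee', 'fox', 'mat', 'sun']
Overlap count = 4

4


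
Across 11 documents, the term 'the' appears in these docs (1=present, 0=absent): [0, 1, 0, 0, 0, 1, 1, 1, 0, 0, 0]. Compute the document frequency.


Checking each document for 'the':
Doc 1: absent
Doc 2: present
Doc 3: absent
Doc 4: absent
Doc 5: absent
Doc 6: present
Doc 7: present
Doc 8: present
Doc 9: absent
Doc 10: absent
Doc 11: absent
df = sum of presences = 0 + 1 + 0 + 0 + 0 + 1 + 1 + 1 + 0 + 0 + 0 = 4

4


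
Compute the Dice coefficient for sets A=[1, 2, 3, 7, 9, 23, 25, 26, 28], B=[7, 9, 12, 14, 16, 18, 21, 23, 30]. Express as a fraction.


A intersect B = [7, 9, 23]
|A intersect B| = 3
|A| = 9, |B| = 9
Dice = 2*3 / (9+9)
= 6 / 18 = 1/3

1/3


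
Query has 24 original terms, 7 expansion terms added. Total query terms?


Original terms: 24
Expansion terms: 7
Total = 24 + 7 = 31

31


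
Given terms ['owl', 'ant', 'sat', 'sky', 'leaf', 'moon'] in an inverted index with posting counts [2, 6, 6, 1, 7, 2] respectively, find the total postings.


Summing posting list sizes:
'owl': 2 postings
'ant': 6 postings
'sat': 6 postings
'sky': 1 postings
'leaf': 7 postings
'moon': 2 postings
Total = 2 + 6 + 6 + 1 + 7 + 2 = 24

24


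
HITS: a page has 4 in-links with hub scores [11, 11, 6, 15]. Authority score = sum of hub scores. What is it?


Authority = sum of hub scores of in-linkers
In-link 1: hub score = 11
In-link 2: hub score = 11
In-link 3: hub score = 6
In-link 4: hub score = 15
Authority = 11 + 11 + 6 + 15 = 43

43


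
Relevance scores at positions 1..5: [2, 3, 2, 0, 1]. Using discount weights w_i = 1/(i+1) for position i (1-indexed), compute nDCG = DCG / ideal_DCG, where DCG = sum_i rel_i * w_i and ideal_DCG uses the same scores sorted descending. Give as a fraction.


Position discount weights w_i = 1/(i+1) for i=1..5:
Weights = [1/2, 1/3, 1/4, 1/5, 1/6]
Actual relevance: [2, 3, 2, 0, 1]
DCG = 2/2 + 3/3 + 2/4 + 0/5 + 1/6 = 8/3
Ideal relevance (sorted desc): [3, 2, 2, 1, 0]
Ideal DCG = 3/2 + 2/3 + 2/4 + 1/5 + 0/6 = 43/15
nDCG = DCG / ideal_DCG = 8/3 / 43/15 = 40/43

40/43


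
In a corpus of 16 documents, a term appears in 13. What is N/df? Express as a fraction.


IDF ratio = N / df
= 16 / 13
= 16/13

16/13


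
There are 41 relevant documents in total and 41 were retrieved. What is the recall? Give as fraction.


Recall = retrieved_relevant / total_relevant
= 41 / 41
= 41 / (41 + 0)
= 1

1


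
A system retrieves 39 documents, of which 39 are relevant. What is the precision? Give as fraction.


Precision = relevant_retrieved / total_retrieved
= 39 / 39
= 39 / (39 + 0)
= 1

1


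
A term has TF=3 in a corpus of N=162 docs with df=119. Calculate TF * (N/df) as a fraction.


TF * (N/df)
= 3 * (162/119)
= 3 * 162/119
= 486/119

486/119


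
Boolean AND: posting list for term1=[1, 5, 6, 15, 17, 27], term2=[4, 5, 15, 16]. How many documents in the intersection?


Boolean AND: find intersection of posting lists
term1 docs: [1, 5, 6, 15, 17, 27]
term2 docs: [4, 5, 15, 16]
Intersection: [5, 15]
|intersection| = 2

2


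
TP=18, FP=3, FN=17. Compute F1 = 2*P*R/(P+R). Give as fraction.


F1 = 2 * P * R / (P + R)
P = TP/(TP+FP) = 18/21 = 6/7
R = TP/(TP+FN) = 18/35 = 18/35
2 * P * R = 2 * 6/7 * 18/35 = 216/245
P + R = 6/7 + 18/35 = 48/35
F1 = 216/245 / 48/35 = 9/14

9/14


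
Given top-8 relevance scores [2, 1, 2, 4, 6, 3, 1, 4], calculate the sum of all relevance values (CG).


Cumulative Gain = sum of relevance scores
Position 1: rel=2, running sum=2
Position 2: rel=1, running sum=3
Position 3: rel=2, running sum=5
Position 4: rel=4, running sum=9
Position 5: rel=6, running sum=15
Position 6: rel=3, running sum=18
Position 7: rel=1, running sum=19
Position 8: rel=4, running sum=23
CG = 23

23


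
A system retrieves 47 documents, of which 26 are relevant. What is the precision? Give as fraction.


Precision = relevant_retrieved / total_retrieved
= 26 / 47
= 26 / (26 + 21)
= 26/47

26/47


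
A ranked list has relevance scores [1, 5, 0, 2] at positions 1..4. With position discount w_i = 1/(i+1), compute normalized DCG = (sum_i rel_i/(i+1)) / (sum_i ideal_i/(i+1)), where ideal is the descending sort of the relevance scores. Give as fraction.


Position discount weights w_i = 1/(i+1) for i=1..4:
Weights = [1/2, 1/3, 1/4, 1/5]
Actual relevance: [1, 5, 0, 2]
DCG = 1/2 + 5/3 + 0/4 + 2/5 = 77/30
Ideal relevance (sorted desc): [5, 2, 1, 0]
Ideal DCG = 5/2 + 2/3 + 1/4 + 0/5 = 41/12
nDCG = DCG / ideal_DCG = 77/30 / 41/12 = 154/205

154/205


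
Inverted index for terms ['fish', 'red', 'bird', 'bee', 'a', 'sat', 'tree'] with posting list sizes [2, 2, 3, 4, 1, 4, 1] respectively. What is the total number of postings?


Summing posting list sizes:
'fish': 2 postings
'red': 2 postings
'bird': 3 postings
'bee': 4 postings
'a': 1 postings
'sat': 4 postings
'tree': 1 postings
Total = 2 + 2 + 3 + 4 + 1 + 4 + 1 = 17

17


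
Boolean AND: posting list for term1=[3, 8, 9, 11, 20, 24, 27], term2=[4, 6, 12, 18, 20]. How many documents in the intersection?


Boolean AND: find intersection of posting lists
term1 docs: [3, 8, 9, 11, 20, 24, 27]
term2 docs: [4, 6, 12, 18, 20]
Intersection: [20]
|intersection| = 1

1


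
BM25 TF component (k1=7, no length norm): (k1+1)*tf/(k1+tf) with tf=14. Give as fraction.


BM25 TF component = (k1+1)*tf / (k1+tf)
k1 = 7, tf = 14
Numerator = (7+1)*14 = 112
Denominator = 7 + 14 = 21
= 112/21 = 16/3

16/3


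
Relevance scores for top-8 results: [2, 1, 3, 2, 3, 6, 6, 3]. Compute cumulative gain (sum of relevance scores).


Cumulative Gain = sum of relevance scores
Position 1: rel=2, running sum=2
Position 2: rel=1, running sum=3
Position 3: rel=3, running sum=6
Position 4: rel=2, running sum=8
Position 5: rel=3, running sum=11
Position 6: rel=6, running sum=17
Position 7: rel=6, running sum=23
Position 8: rel=3, running sum=26
CG = 26

26


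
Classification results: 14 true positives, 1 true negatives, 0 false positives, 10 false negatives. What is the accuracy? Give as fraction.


Accuracy = (TP + TN) / (TP + TN + FP + FN)
TP + TN = 14 + 1 = 15
Total = 14 + 1 + 0 + 10 = 25
Accuracy = 15 / 25 = 3/5

3/5


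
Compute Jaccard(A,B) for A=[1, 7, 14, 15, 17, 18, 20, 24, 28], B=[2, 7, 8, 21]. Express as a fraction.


A intersect B = [7]
|A intersect B| = 1
A union B = [1, 2, 7, 8, 14, 15, 17, 18, 20, 21, 24, 28]
|A union B| = 12
Jaccard = 1/12 = 1/12

1/12


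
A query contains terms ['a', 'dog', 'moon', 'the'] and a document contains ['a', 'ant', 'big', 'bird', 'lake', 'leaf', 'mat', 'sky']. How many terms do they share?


Query terms: ['a', 'dog', 'moon', 'the']
Document terms: ['a', 'ant', 'big', 'bird', 'lake', 'leaf', 'mat', 'sky']
Common terms: ['a']
Overlap count = 1

1


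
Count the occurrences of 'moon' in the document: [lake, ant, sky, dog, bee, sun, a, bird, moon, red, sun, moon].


Document has 12 words
Scanning for 'moon':
Found at positions: [8, 11]
Count = 2

2


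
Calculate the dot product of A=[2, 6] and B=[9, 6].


Dot product = sum of element-wise products
A[0]*B[0] = 2*9 = 18
A[1]*B[1] = 6*6 = 36
Sum = 18 + 36 = 54

54


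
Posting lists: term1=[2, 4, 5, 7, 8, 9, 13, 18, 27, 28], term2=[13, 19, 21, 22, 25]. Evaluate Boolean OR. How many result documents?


Boolean OR: find union of posting lists
term1 docs: [2, 4, 5, 7, 8, 9, 13, 18, 27, 28]
term2 docs: [13, 19, 21, 22, 25]
Union: [2, 4, 5, 7, 8, 9, 13, 18, 19, 21, 22, 25, 27, 28]
|union| = 14

14


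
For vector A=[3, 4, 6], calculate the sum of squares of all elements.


|A|^2 = sum of squared components
A[0]^2 = 3^2 = 9
A[1]^2 = 4^2 = 16
A[2]^2 = 6^2 = 36
Sum = 9 + 16 + 36 = 61

61


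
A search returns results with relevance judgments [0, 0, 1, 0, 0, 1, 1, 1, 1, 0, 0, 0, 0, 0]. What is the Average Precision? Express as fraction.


Computing P@k for each relevant position:
Position 1: not relevant
Position 2: not relevant
Position 3: relevant, P@3 = 1/3 = 1/3
Position 4: not relevant
Position 5: not relevant
Position 6: relevant, P@6 = 2/6 = 1/3
Position 7: relevant, P@7 = 3/7 = 3/7
Position 8: relevant, P@8 = 4/8 = 1/2
Position 9: relevant, P@9 = 5/9 = 5/9
Position 10: not relevant
Position 11: not relevant
Position 12: not relevant
Position 13: not relevant
Position 14: not relevant
Sum of P@k = 1/3 + 1/3 + 3/7 + 1/2 + 5/9 = 271/126
AP = 271/126 / 5 = 271/630

271/630
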